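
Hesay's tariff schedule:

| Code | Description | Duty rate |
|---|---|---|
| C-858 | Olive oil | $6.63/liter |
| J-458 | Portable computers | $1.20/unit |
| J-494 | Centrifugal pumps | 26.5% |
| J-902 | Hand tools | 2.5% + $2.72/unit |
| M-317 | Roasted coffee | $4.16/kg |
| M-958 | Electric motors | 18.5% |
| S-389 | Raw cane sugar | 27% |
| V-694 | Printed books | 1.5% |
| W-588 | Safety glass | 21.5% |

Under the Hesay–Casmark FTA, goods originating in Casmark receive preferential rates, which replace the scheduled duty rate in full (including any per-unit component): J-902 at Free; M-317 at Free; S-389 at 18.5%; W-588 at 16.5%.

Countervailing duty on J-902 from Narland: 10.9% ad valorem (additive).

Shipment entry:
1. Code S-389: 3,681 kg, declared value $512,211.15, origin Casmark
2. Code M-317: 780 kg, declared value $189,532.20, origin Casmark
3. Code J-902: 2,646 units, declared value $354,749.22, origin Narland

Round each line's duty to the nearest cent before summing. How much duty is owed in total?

$149,492.58

Line 1 (S-389, Casmark, 3,681 kg, $512,211.15):
Base rate for S-389 is 27%.
Origin Casmark qualifies under the Hesay–Casmark agreement and S-389 is covered: preferential rate 18.5% applies instead.
Duty = $512,211.15 × 18.5% = $94,759.06.
Line 2 (M-317, Casmark, 780 kg, $189,532.20):
Base rate for M-317 is $4.16/kg.
Origin Casmark qualifies under the Hesay–Casmark agreement and M-317 is covered: preferential rate Free applies instead.
Duty = $189,532.20 × 0% = $0.00.
Line 3 (J-902, Narland, 2,646 units, $354,749.22):
Base rate for J-902 is 2.5% + $2.72/unit.
J-902 has an FTA preferential rate, but origin Narland is not Casmark; base rate stands.
Additional duty on J-902 from Narland: +10.9%. Applied ad valorem rate: 2.5% + 10.9% = 13.4%.
Duty = $354,749.22 × 13.4% + 2,646 × $2.72 = $54,733.52.
Total = $94,759.06 + $0.00 + $54,733.52 = $149,492.58.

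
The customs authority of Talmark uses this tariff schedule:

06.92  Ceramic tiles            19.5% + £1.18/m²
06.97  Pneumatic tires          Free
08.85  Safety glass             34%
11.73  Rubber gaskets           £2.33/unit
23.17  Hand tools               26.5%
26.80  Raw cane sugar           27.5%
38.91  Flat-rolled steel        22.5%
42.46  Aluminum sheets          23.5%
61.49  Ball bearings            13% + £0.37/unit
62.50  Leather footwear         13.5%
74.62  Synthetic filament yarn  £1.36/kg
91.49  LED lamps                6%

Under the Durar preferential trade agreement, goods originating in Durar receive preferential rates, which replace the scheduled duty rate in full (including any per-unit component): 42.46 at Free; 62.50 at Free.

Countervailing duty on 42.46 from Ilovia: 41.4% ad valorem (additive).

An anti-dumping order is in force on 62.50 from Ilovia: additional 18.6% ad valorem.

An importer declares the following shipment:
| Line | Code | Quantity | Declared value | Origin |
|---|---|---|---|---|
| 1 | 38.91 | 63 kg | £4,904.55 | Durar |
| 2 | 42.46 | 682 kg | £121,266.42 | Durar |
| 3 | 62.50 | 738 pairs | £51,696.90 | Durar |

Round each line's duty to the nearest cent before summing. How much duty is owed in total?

Line 1 (38.91, Durar, 63 kg, £4,904.55):
Base rate for 38.91 is 22.5%.
Origin Durar is the FTA partner but 38.91 is not on the preference list; base rate stands.
Duty = £4,904.55 × 22.5% = £1,103.52.
Line 2 (42.46, Durar, 682 kg, £121,266.42):
Base rate for 42.46 is 23.5%.
Origin Durar qualifies under the Talmark–Durar agreement and 42.46 is covered: preferential rate Free applies instead.
The additional-duty order on 42.46 targets Ilovia, not Durar; it does not apply.
Duty = £121,266.42 × 0% = £0.00.
Line 3 (62.50, Durar, 738 pairs, £51,696.90):
Base rate for 62.50 is 13.5%.
Origin Durar qualifies under the Talmark–Durar agreement and 62.50 is covered: preferential rate Free applies instead.
The additional-duty order on 62.50 targets Ilovia, not Durar; it does not apply.
Duty = £51,696.90 × 0% = £0.00.
Total = £1,103.52 + £0.00 + £0.00 = £1,103.52.

£1,103.52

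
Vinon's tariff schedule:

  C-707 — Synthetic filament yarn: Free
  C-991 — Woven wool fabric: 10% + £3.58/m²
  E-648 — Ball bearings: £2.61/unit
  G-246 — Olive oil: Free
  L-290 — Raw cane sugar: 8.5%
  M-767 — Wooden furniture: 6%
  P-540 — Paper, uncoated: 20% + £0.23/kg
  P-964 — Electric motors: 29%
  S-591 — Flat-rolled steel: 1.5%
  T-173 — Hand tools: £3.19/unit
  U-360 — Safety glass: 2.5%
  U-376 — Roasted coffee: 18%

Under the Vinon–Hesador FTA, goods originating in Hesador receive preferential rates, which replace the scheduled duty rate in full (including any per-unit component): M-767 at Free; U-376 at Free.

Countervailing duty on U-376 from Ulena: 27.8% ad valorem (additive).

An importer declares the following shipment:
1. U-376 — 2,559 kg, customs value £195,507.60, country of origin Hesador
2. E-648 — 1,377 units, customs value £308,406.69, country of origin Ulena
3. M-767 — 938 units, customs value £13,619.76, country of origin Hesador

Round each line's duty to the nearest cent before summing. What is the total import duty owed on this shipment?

Line 1 (U-376, Hesador, 2,559 kg, £195,507.60):
Base rate for U-376 is 18%.
Origin Hesador qualifies under the Vinon–Hesador agreement and U-376 is covered: preferential rate Free applies instead.
The additional-duty order on U-376 targets Ulena, not Hesador; it does not apply.
Duty = £195,507.60 × 0% = £0.00.
Line 2 (E-648, Ulena, 1,377 units, £308,406.69):
Base rate for E-648 is £2.61/unit.
Duty = 1,377 × £2.61 = £3,593.97.
Line 3 (M-767, Hesador, 938 units, £13,619.76):
Base rate for M-767 is 6%.
Origin Hesador qualifies under the Vinon–Hesador agreement and M-767 is covered: preferential rate Free applies instead.
Duty = £13,619.76 × 0% = £0.00.
Total = £0.00 + £3,593.97 + £0.00 = £3,593.97.

£3,593.97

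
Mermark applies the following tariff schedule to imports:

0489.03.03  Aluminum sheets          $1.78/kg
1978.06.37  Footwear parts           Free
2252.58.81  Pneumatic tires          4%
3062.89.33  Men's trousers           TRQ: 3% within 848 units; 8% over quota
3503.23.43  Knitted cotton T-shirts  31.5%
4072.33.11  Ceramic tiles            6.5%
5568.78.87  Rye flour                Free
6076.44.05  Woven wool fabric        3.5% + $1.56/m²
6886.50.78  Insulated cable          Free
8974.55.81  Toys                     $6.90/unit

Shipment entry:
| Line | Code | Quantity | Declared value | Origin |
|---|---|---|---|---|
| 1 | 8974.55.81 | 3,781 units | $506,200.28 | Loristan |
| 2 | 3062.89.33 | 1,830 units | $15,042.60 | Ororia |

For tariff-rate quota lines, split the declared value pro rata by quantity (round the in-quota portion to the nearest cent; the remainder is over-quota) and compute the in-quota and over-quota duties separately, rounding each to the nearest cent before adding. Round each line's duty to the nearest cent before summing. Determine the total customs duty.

$26,943.78

Line 1 (8974.55.81, Loristan, 3,781 units, $506,200.28):
Base rate for 8974.55.81 is $6.90/unit.
Duty = 3,781 × $6.90 = $26,088.90.
Line 2 (3062.89.33, Ororia, 1,830 units, $15,042.60):
Code 3062.89.33 is under a tariff-rate quota (threshold 848 units). In-quota: 848 units at 3%; over-quota: 982 units at 8%.
Pro-rata value split: in-quota = $15,042.60 × 848/1,830 = $6,970.56; over-quota = $15,042.60 − $6,970.56 = $8,072.04.
In-quota duty = $6,970.56 × 3% = $209.12. Over-quota duty = $8,072.04 × 8% = $645.76.
Line duty = $209.12 + $645.76 = $854.88.
Total = $26,088.90 + $854.88 = $26,943.78.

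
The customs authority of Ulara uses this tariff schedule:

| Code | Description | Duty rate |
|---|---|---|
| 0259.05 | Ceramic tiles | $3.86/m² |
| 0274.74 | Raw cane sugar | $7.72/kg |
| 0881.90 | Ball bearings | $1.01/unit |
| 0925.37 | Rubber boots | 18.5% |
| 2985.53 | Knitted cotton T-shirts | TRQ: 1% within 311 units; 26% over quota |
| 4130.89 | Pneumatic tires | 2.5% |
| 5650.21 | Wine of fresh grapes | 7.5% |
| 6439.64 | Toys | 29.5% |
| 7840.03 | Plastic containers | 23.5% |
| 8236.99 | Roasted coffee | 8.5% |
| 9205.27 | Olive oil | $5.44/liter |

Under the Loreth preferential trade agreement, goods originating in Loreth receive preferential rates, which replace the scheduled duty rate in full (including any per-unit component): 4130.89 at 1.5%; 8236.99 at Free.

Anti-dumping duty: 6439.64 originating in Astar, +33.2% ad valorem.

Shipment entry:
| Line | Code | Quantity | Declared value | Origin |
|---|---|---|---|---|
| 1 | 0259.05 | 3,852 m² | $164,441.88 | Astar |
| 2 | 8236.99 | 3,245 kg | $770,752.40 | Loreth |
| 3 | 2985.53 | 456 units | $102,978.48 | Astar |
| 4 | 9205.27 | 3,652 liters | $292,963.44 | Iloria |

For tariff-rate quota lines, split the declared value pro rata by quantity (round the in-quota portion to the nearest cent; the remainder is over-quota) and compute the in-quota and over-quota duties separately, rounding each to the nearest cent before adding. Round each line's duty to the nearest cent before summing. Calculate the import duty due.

Line 1 (0259.05, Astar, 3,852 m², $164,441.88):
Base rate for 0259.05 is $3.86/m².
Duty = 3,852 × $3.86 = $14,868.72.
Line 2 (8236.99, Loreth, 3,245 kg, $770,752.40):
Base rate for 8236.99 is 8.5%.
Origin Loreth qualifies under the Ulara–Loreth agreement and 8236.99 is covered: preferential rate Free applies instead.
Duty = $770,752.40 × 0% = $0.00.
Line 3 (2985.53, Astar, 456 units, $102,978.48):
Code 2985.53 is under a tariff-rate quota (threshold 311 units). In-quota: 311 units at 1%; over-quota: 145 units at 26%.
Pro-rata value split: in-quota = $102,978.48 × 311/456 = $70,233.13; over-quota = $102,978.48 − $70,233.13 = $32,745.35.
In-quota duty = $70,233.13 × 1% = $702.33. Over-quota duty = $32,745.35 × 26% = $8,513.79.
Line duty = $702.33 + $8,513.79 = $9,216.12.
Line 4 (9205.27, Iloria, 3,652 liters, $292,963.44):
Base rate for 9205.27 is $5.44/liter.
Duty = 3,652 × $5.44 = $19,866.88.
Total = $14,868.72 + $0.00 + $9,216.12 + $19,866.88 = $43,951.72.

$43,951.72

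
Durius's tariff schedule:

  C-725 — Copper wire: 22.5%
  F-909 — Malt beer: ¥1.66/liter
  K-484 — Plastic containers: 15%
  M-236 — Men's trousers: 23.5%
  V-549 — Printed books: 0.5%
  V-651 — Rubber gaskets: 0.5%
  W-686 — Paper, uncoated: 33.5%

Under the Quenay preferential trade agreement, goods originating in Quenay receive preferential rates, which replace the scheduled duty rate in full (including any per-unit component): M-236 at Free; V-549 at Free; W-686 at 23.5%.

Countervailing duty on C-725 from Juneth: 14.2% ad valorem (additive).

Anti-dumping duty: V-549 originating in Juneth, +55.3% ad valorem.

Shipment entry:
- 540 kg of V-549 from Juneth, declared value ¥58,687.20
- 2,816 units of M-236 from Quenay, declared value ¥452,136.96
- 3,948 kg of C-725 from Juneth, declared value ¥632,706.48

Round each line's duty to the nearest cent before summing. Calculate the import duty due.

Line 1 (V-549, Juneth, 540 kg, ¥58,687.20):
Base rate for V-549 is 0.5%.
V-549 has an FTA preferential rate, but origin Juneth is not Quenay; base rate stands.
Additional duty on V-549 from Juneth: +55.3%. Applied ad valorem rate: 0.5% + 55.3% = 55.8%.
Duty = ¥58,687.20 × 55.8% = ¥32,747.46.
Line 2 (M-236, Quenay, 2,816 units, ¥452,136.96):
Base rate for M-236 is 23.5%.
Origin Quenay qualifies under the Durius–Quenay agreement and M-236 is covered: preferential rate Free applies instead.
Duty = ¥452,136.96 × 0% = ¥0.00.
Line 3 (C-725, Juneth, 3,948 kg, ¥632,706.48):
Base rate for C-725 is 22.5%.
Additional duty on C-725 from Juneth: +14.2%. Applied ad valorem rate: 22.5% + 14.2% = 36.7%.
Duty = ¥632,706.48 × 36.7% = ¥232,203.28.
Total = ¥32,747.46 + ¥0.00 + ¥232,203.28 = ¥264,950.74.

¥264,950.74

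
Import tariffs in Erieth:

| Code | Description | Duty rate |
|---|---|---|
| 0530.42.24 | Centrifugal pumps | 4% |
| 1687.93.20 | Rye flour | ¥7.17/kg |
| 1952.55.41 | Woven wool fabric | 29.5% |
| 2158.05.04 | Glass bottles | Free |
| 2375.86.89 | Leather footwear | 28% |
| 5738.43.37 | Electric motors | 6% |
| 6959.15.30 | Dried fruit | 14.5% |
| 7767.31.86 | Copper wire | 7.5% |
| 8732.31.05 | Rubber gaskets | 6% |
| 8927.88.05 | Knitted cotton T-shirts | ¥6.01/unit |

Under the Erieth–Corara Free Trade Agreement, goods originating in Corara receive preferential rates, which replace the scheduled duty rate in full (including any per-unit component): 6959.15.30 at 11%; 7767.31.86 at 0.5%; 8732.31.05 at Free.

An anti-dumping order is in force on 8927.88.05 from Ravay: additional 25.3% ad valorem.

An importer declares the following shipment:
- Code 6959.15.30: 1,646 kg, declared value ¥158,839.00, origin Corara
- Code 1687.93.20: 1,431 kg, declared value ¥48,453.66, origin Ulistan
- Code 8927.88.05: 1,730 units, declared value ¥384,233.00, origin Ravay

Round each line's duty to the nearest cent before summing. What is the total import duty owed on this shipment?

Line 1 (6959.15.30, Corara, 1,646 kg, ¥158,839.00):
Base rate for 6959.15.30 is 14.5%.
Origin Corara qualifies under the Erieth–Corara agreement and 6959.15.30 is covered: preferential rate 11% applies instead.
Duty = ¥158,839.00 × 11% = ¥17,472.29.
Line 2 (1687.93.20, Ulistan, 1,431 kg, ¥48,453.66):
Base rate for 1687.93.20 is ¥7.17/kg.
Duty = 1,431 × ¥7.17 = ¥10,260.27.
Line 3 (8927.88.05, Ravay, 1,730 units, ¥384,233.00):
Base rate for 8927.88.05 is ¥6.01/unit.
Additional duty on 8927.88.05 from Ravay: +25.3% ad valorem. Applied ad valorem rate = 25.3%.
Duty = ¥384,233.00 × 25.3% + 1,730 × ¥6.01 = ¥107,608.25.
Total = ¥17,472.29 + ¥10,260.27 + ¥107,608.25 = ¥135,340.81.

¥135,340.81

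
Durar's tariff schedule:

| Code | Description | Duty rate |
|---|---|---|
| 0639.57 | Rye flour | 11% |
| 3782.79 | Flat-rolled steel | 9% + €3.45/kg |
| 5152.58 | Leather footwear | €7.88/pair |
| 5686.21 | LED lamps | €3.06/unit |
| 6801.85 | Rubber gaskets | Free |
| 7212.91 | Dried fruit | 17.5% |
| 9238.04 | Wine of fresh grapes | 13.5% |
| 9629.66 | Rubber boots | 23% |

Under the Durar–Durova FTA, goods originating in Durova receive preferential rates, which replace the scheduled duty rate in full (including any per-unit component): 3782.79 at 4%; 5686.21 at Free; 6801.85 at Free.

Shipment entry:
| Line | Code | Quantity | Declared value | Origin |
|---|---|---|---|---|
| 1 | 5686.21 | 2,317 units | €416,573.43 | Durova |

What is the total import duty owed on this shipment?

€0.00

Line 1 (5686.21, Durova, 2,317 units, €416,573.43):
Base rate for 5686.21 is €3.06/unit.
Origin Durova qualifies under the Durar–Durova agreement and 5686.21 is covered: preferential rate Free applies instead.
Duty = €416,573.43 × 0% = €0.00.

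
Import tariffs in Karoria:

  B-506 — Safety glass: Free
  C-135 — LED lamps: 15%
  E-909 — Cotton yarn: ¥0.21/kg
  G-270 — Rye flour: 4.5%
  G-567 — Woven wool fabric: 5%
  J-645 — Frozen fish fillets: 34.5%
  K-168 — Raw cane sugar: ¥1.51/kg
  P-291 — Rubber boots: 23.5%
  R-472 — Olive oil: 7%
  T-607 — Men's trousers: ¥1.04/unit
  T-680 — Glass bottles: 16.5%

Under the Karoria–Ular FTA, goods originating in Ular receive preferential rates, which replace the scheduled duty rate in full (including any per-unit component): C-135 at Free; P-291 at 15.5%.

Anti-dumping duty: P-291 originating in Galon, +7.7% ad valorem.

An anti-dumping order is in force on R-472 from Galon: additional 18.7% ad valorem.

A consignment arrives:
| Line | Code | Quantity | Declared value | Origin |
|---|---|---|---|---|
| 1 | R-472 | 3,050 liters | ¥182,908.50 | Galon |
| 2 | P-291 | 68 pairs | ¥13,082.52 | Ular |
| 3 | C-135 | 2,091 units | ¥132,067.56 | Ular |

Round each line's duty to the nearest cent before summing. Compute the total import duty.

¥49,035.27

Line 1 (R-472, Galon, 3,050 liters, ¥182,908.50):
Base rate for R-472 is 7%.
Additional duty on R-472 from Galon: +18.7%. Applied ad valorem rate: 7% + 18.7% = 25.7%.
Duty = ¥182,908.50 × 25.7% = ¥47,007.48.
Line 2 (P-291, Ular, 68 pairs, ¥13,082.52):
Base rate for P-291 is 23.5%.
Origin Ular qualifies under the Karoria–Ular agreement and P-291 is covered: preferential rate 15.5% applies instead.
The additional-duty order on P-291 targets Galon, not Ular; it does not apply.
Duty = ¥13,082.52 × 15.5% = ¥2,027.79.
Line 3 (C-135, Ular, 2,091 units, ¥132,067.56):
Base rate for C-135 is 15%.
Origin Ular qualifies under the Karoria–Ular agreement and C-135 is covered: preferential rate Free applies instead.
Duty = ¥132,067.56 × 0% = ¥0.00.
Total = ¥47,007.48 + ¥2,027.79 + ¥0.00 = ¥49,035.27.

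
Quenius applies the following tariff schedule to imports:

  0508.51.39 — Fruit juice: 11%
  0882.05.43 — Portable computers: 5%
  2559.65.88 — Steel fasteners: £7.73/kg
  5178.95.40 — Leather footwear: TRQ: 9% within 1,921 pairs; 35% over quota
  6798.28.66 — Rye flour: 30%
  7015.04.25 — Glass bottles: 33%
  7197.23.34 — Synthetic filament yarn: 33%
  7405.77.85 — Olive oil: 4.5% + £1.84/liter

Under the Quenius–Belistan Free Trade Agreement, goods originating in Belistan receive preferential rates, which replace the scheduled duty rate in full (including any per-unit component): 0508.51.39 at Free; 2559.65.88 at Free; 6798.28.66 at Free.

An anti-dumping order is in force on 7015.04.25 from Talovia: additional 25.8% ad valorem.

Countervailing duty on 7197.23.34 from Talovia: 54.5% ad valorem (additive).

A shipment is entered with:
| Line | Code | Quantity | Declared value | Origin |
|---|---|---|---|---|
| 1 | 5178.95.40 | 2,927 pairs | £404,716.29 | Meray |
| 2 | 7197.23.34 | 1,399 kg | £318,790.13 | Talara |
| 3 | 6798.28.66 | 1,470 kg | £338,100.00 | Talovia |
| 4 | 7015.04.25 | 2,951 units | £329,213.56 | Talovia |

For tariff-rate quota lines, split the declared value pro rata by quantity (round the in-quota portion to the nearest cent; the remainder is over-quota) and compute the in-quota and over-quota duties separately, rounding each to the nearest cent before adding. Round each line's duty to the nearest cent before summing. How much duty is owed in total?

Line 1 (5178.95.40, Meray, 2,927 pairs, £404,716.29):
Code 5178.95.40 is under a tariff-rate quota (threshold 1,921 pairs). In-quota: 1,921 pairs at 9%; over-quota: 1,006 pairs at 35%.
Pro-rata value split: in-quota = £404,716.29 × 1,921/2,927 = £265,616.67; over-quota = £404,716.29 − £265,616.67 = £139,099.62.
In-quota duty = £265,616.67 × 9% = £23,905.50. Over-quota duty = £139,099.62 × 35% = £48,684.87.
Line duty = £23,905.50 + £48,684.87 = £72,590.37.
Line 2 (7197.23.34, Talara, 1,399 kg, £318,790.13):
Base rate for 7197.23.34 is 33%.
The additional-duty order on 7197.23.34 targets Talovia, not Talara; it does not apply.
Duty = £318,790.13 × 33% = £105,200.74.
Line 3 (6798.28.66, Talovia, 1,470 kg, £338,100.00):
Base rate for 6798.28.66 is 30%.
6798.28.66 has an FTA preferential rate, but origin Talovia is not Belistan; base rate stands.
Duty = £338,100.00 × 30% = £101,430.00.
Line 4 (7015.04.25, Talovia, 2,951 units, £329,213.56):
Base rate for 7015.04.25 is 33%.
Additional duty on 7015.04.25 from Talovia: +25.8%. Applied ad valorem rate: 33% + 25.8% = 58.8%.
Duty = £329,213.56 × 58.8% = £193,577.57.
Total = £72,590.37 + £105,200.74 + £101,430.00 + £193,577.57 = £472,798.68.

£472,798.68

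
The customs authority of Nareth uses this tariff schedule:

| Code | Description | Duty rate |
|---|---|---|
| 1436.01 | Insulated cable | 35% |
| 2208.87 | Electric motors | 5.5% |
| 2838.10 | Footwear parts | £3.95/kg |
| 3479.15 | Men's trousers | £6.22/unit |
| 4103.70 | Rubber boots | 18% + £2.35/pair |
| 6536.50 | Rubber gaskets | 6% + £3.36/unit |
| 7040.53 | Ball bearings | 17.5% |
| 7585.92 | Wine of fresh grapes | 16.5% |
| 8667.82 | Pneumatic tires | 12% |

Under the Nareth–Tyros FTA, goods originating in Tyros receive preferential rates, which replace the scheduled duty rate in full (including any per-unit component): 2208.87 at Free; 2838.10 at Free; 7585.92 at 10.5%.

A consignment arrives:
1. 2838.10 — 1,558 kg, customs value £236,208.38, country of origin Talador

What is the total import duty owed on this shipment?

£6,154.10

Line 1 (2838.10, Talador, 1,558 kg, £236,208.38):
Base rate for 2838.10 is £3.95/kg.
2838.10 has an FTA preferential rate, but origin Talador is not Tyros; base rate stands.
Duty = 1,558 × £3.95 = £6,154.10.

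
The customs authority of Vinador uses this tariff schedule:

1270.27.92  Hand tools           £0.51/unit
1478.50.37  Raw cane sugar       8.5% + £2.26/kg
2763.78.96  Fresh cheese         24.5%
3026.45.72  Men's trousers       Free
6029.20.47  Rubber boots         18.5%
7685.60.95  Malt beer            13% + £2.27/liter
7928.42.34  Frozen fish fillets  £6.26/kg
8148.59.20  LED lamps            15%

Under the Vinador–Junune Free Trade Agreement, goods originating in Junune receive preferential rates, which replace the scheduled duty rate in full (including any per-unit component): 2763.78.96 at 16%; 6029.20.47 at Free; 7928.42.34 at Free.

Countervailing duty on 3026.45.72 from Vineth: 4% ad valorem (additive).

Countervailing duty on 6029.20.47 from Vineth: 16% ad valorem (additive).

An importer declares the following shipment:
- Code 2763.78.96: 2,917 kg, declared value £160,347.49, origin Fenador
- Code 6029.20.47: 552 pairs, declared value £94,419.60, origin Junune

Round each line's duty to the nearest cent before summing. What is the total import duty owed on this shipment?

Line 1 (2763.78.96, Fenador, 2,917 kg, £160,347.49):
Base rate for 2763.78.96 is 24.5%.
2763.78.96 has an FTA preferential rate, but origin Fenador is not Junune; base rate stands.
Duty = £160,347.49 × 24.5% = £39,285.14.
Line 2 (6029.20.47, Junune, 552 pairs, £94,419.60):
Base rate for 6029.20.47 is 18.5%.
Origin Junune qualifies under the Vinador–Junune agreement and 6029.20.47 is covered: preferential rate Free applies instead.
The additional-duty order on 6029.20.47 targets Vineth, not Junune; it does not apply.
Duty = £94,419.60 × 0% = £0.00.
Total = £39,285.14 + £0.00 = £39,285.14.

£39,285.14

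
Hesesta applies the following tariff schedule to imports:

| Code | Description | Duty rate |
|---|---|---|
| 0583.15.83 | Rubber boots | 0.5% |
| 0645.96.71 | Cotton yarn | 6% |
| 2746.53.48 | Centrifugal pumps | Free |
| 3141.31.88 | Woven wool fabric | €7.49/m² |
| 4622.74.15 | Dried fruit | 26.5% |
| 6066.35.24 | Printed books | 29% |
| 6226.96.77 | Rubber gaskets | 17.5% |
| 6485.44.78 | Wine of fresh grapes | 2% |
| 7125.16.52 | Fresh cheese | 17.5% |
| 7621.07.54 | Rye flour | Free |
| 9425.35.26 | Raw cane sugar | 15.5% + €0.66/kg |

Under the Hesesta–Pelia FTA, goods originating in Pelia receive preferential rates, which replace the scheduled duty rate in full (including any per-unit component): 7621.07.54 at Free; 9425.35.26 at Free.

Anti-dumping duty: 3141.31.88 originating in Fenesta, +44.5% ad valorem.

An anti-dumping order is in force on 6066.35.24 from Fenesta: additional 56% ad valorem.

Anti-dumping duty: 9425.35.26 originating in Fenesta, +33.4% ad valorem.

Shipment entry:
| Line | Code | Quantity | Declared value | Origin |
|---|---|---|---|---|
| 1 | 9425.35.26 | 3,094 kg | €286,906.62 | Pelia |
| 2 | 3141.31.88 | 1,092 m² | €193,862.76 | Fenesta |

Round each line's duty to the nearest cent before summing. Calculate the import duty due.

Line 1 (9425.35.26, Pelia, 3,094 kg, €286,906.62):
Base rate for 9425.35.26 is 15.5% + €0.66/kg.
Origin Pelia qualifies under the Hesesta–Pelia agreement and 9425.35.26 is covered: preferential rate Free applies instead.
The additional-duty order on 9425.35.26 targets Fenesta, not Pelia; it does not apply.
Duty = €286,906.62 × 0% = €0.00.
Line 2 (3141.31.88, Fenesta, 1,092 m², €193,862.76):
Base rate for 3141.31.88 is €7.49/m².
Additional duty on 3141.31.88 from Fenesta: +44.5% ad valorem. Applied ad valorem rate = 44.5%.
Duty = €193,862.76 × 44.5% + 1,092 × €7.49 = €94,448.01.
Total = €0.00 + €94,448.01 = €94,448.01.

€94,448.01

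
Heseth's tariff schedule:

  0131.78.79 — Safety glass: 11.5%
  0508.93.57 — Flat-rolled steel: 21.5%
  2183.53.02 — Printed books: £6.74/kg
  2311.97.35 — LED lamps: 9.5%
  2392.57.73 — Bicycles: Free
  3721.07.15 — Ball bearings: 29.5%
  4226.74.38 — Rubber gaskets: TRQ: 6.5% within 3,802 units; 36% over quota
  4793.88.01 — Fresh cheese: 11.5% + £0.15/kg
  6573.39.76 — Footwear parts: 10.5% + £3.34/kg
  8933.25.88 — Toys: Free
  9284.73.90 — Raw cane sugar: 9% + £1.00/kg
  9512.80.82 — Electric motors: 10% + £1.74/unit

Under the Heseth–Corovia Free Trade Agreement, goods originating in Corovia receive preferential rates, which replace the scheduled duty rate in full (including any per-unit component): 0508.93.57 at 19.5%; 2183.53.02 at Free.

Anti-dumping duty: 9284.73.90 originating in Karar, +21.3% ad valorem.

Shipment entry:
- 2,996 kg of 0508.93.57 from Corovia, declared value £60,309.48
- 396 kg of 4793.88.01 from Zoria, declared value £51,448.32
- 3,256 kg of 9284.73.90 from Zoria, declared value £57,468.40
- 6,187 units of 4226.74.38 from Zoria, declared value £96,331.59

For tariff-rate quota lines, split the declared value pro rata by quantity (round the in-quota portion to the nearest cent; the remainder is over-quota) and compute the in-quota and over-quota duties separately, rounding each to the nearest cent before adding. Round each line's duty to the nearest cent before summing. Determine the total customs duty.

Line 1 (0508.93.57, Corovia, 2,996 kg, £60,309.48):
Base rate for 0508.93.57 is 21.5%.
Origin Corovia qualifies under the Heseth–Corovia agreement and 0508.93.57 is covered: preferential rate 19.5% applies instead.
Duty = £60,309.48 × 19.5% = £11,760.35.
Line 2 (4793.88.01, Zoria, 396 kg, £51,448.32):
Base rate for 4793.88.01 is 11.5% + £0.15/kg.
Duty = £51,448.32 × 11.5% + 396 × £0.15 = £5,975.96.
Line 3 (9284.73.90, Zoria, 3,256 kg, £57,468.40):
Base rate for 9284.73.90 is 9% + £1.00/kg.
The additional-duty order on 9284.73.90 targets Karar, not Zoria; it does not apply.
Duty = £57,468.40 × 9% + 3,256 × £1.00 = £8,428.16.
Line 4 (4226.74.38, Zoria, 6,187 units, £96,331.59):
Code 4226.74.38 is under a tariff-rate quota (threshold 3,802 units). In-quota: 3,802 units at 6.5%; over-quota: 2,385 units at 36%.
Pro-rata value split: in-quota = £96,331.59 × 3,802/6,187 = £59,197.14; over-quota = £96,331.59 − £59,197.14 = £37,134.45.
In-quota duty = £59,197.14 × 6.5% = £3,847.81. Over-quota duty = £37,134.45 × 36% = £13,368.40.
Line duty = £3,847.81 + £13,368.40 = £17,216.21.
Total = £11,760.35 + £5,975.96 + £8,428.16 + £17,216.21 = £43,380.68.

£43,380.68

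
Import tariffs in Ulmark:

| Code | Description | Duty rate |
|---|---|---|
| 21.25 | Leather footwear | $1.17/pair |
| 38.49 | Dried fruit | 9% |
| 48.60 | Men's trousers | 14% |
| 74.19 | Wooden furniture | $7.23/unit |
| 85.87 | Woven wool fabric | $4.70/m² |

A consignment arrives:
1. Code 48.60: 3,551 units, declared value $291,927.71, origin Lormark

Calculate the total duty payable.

Line 1 (48.60, Lormark, 3,551 units, $291,927.71):
Base rate for 48.60 is 14%.
Duty = $291,927.71 × 14% = $40,869.88.

$40,869.88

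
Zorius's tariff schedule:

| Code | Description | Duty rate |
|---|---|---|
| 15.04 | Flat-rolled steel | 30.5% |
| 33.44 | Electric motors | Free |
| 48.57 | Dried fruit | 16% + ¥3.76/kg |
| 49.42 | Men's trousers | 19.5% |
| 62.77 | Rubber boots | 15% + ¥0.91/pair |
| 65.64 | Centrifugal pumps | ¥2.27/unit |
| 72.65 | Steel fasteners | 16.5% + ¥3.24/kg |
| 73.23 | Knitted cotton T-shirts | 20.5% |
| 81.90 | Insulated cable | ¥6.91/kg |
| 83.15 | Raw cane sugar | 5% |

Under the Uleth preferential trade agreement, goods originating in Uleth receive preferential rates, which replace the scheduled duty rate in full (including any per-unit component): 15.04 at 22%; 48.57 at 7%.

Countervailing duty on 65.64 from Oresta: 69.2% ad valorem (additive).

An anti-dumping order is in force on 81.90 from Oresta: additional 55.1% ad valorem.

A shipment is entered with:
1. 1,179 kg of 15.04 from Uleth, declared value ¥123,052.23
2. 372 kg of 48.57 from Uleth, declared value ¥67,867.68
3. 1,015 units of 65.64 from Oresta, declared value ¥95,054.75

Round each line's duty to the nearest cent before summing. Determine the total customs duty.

¥99,904.17

Line 1 (15.04, Uleth, 1,179 kg, ¥123,052.23):
Base rate for 15.04 is 30.5%.
Origin Uleth qualifies under the Zorius–Uleth agreement and 15.04 is covered: preferential rate 22% applies instead.
Duty = ¥123,052.23 × 22% = ¥27,071.49.
Line 2 (48.57, Uleth, 372 kg, ¥67,867.68):
Base rate for 48.57 is 16% + ¥3.76/kg.
Origin Uleth qualifies under the Zorius–Uleth agreement and 48.57 is covered: preferential rate 7% applies instead.
Duty = ¥67,867.68 × 7% = ¥4,750.74.
Line 3 (65.64, Oresta, 1,015 units, ¥95,054.75):
Base rate for 65.64 is ¥2.27/unit.
Additional duty on 65.64 from Oresta: +69.2% ad valorem. Applied ad valorem rate = 69.2%.
Duty = ¥95,054.75 × 69.2% + 1,015 × ¥2.27 = ¥68,081.94.
Total = ¥27,071.49 + ¥4,750.74 + ¥68,081.94 = ¥99,904.17.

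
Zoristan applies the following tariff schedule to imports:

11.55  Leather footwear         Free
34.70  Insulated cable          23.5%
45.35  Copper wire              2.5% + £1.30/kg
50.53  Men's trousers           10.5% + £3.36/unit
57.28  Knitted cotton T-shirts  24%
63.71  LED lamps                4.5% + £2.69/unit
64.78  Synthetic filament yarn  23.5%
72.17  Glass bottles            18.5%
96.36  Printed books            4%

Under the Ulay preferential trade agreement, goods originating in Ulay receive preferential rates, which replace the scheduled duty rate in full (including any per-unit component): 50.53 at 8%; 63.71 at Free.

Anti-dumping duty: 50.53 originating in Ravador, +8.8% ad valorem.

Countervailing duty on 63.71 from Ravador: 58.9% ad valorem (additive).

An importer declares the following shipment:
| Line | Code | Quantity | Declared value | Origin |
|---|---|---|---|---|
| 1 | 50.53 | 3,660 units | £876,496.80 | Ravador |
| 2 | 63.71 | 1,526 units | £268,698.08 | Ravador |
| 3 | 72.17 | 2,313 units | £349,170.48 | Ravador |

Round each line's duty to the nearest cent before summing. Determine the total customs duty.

Line 1 (50.53, Ravador, 3,660 units, £876,496.80):
Base rate for 50.53 is 10.5% + £3.36/unit.
50.53 has an FTA preferential rate, but origin Ravador is not Ulay; base rate stands.
Additional duty on 50.53 from Ravador: +8.8%. Applied ad valorem rate: 10.5% + 8.8% = 19.3%.
Duty = £876,496.80 × 19.3% + 3,660 × £3.36 = £181,461.48.
Line 2 (63.71, Ravador, 1,526 units, £268,698.08):
Base rate for 63.71 is 4.5% + £2.69/unit.
63.71 has an FTA preferential rate, but origin Ravador is not Ulay; base rate stands.
Additional duty on 63.71 from Ravador: +58.9%. Applied ad valorem rate: 4.5% + 58.9% = 63.4%.
Duty = £268,698.08 × 63.4% + 1,526 × £2.69 = £174,459.52.
Line 3 (72.17, Ravador, 2,313 units, £349,170.48):
Base rate for 72.17 is 18.5%.
Duty = £349,170.48 × 18.5% = £64,596.54.
Total = £181,461.48 + £174,459.52 + £64,596.54 = £420,517.54.

£420,517.54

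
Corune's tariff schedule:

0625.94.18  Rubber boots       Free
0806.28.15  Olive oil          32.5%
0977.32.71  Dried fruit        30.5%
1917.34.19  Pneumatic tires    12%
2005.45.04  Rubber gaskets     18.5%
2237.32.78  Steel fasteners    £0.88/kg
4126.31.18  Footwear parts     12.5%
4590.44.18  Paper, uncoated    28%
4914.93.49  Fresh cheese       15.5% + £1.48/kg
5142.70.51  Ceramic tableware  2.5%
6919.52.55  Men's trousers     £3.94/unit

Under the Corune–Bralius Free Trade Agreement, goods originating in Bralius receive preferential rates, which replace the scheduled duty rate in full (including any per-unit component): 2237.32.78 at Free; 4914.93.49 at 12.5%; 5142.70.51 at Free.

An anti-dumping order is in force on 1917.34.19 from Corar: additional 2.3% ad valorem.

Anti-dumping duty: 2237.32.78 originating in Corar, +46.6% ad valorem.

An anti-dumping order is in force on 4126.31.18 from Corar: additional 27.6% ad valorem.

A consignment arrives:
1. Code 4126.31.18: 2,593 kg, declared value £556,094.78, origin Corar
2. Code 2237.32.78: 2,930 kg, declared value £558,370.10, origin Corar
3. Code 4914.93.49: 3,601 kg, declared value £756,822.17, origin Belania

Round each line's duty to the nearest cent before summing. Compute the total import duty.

Line 1 (4126.31.18, Corar, 2,593 kg, £556,094.78):
Base rate for 4126.31.18 is 12.5%.
Additional duty on 4126.31.18 from Corar: +27.6%. Applied ad valorem rate: 12.5% + 27.6% = 40.1%.
Duty = £556,094.78 × 40.1% = £222,994.01.
Line 2 (2237.32.78, Corar, 2,930 kg, £558,370.10):
Base rate for 2237.32.78 is £0.88/kg.
2237.32.78 has an FTA preferential rate, but origin Corar is not Bralius; base rate stands.
Additional duty on 2237.32.78 from Corar: +46.6% ad valorem. Applied ad valorem rate = 46.6%.
Duty = £558,370.10 × 46.6% + 2,930 × £0.88 = £262,778.87.
Line 3 (4914.93.49, Belania, 3,601 kg, £756,822.17):
Base rate for 4914.93.49 is 15.5% + £1.48/kg.
4914.93.49 has an FTA preferential rate, but origin Belania is not Bralius; base rate stands.
Duty = £756,822.17 × 15.5% + 3,601 × £1.48 = £122,636.92.
Total = £222,994.01 + £262,778.87 + £122,636.92 = £608,409.80.

£608,409.80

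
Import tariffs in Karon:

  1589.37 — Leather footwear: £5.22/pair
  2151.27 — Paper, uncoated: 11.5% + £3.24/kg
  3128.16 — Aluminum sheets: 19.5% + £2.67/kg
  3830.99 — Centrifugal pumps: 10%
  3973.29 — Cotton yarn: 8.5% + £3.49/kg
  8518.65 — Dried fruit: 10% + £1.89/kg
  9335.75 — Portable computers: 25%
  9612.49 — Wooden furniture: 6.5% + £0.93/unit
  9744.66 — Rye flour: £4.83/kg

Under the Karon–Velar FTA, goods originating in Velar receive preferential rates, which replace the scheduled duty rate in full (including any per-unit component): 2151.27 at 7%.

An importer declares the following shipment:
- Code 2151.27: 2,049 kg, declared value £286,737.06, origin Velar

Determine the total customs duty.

Line 1 (2151.27, Velar, 2,049 kg, £286,737.06):
Base rate for 2151.27 is 11.5% + £3.24/kg.
Origin Velar qualifies under the Karon–Velar agreement and 2151.27 is covered: preferential rate 7% applies instead.
Duty = £286,737.06 × 7% = £20,071.59.

£20,071.59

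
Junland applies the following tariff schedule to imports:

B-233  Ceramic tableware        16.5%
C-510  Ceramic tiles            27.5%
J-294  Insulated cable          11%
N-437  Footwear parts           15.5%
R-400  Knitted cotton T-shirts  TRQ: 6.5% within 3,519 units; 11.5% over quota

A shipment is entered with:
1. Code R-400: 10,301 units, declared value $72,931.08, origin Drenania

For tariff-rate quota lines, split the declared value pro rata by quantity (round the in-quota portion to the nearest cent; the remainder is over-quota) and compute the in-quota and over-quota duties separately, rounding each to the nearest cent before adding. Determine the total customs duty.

Line 1 (R-400, Drenania, 10,301 units, $72,931.08):
Code R-400 is under a tariff-rate quota (threshold 3,519 units). In-quota: 3,519 units at 6.5%; over-quota: 6,782 units at 11.5%.
Pro-rata value split: in-quota = $72,931.08 × 3,519/10,301 = $24,914.52; over-quota = $72,931.08 − $24,914.52 = $48,016.56.
In-quota duty = $24,914.52 × 6.5% = $1,619.44. Over-quota duty = $48,016.56 × 11.5% = $5,521.90.
Line duty = $1,619.44 + $5,521.90 = $7,141.34.

$7,141.34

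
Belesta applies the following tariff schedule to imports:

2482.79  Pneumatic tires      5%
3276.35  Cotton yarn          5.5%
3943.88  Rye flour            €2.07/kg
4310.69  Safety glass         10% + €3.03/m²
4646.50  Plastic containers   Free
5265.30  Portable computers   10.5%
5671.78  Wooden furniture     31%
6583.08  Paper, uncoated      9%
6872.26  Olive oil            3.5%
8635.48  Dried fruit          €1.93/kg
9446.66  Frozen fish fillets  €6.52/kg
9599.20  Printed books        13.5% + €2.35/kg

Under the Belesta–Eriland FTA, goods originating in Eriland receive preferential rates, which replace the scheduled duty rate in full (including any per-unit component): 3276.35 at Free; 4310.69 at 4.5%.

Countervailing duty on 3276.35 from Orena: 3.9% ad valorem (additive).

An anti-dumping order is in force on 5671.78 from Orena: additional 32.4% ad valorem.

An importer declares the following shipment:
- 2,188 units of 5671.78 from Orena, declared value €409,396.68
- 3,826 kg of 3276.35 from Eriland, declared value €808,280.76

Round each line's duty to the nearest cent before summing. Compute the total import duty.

€259,557.50

Line 1 (5671.78, Orena, 2,188 units, €409,396.68):
Base rate for 5671.78 is 31%.
Additional duty on 5671.78 from Orena: +32.4%. Applied ad valorem rate: 31% + 32.4% = 63.4%.
Duty = €409,396.68 × 63.4% = €259,557.50.
Line 2 (3276.35, Eriland, 3,826 kg, €808,280.76):
Base rate for 3276.35 is 5.5%.
Origin Eriland qualifies under the Belesta–Eriland agreement and 3276.35 is covered: preferential rate Free applies instead.
The additional-duty order on 3276.35 targets Orena, not Eriland; it does not apply.
Duty = €808,280.76 × 0% = €0.00.
Total = €259,557.50 + €0.00 = €259,557.50.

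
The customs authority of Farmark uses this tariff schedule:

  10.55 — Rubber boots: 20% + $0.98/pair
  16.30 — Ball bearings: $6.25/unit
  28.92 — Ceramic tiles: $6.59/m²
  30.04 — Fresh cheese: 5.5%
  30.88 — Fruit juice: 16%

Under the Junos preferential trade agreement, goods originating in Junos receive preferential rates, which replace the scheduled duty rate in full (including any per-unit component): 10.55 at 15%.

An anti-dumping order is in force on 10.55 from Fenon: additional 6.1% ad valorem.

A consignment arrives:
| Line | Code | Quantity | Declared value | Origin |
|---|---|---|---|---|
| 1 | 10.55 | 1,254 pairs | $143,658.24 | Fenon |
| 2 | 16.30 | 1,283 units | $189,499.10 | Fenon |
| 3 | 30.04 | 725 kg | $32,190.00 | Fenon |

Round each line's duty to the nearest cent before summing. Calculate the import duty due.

Line 1 (10.55, Fenon, 1,254 pairs, $143,658.24):
Base rate for 10.55 is 20% + $0.98/pair.
10.55 has an FTA preferential rate, but origin Fenon is not Junos; base rate stands.
Additional duty on 10.55 from Fenon: +6.1%. Applied ad valorem rate: 20% + 6.1% = 26.1%.
Duty = $143,658.24 × 26.1% + 1,254 × $0.98 = $38,723.72.
Line 2 (16.30, Fenon, 1,283 units, $189,499.10):
Base rate for 16.30 is $6.25/unit.
Duty = 1,283 × $6.25 = $8,018.75.
Line 3 (30.04, Fenon, 725 kg, $32,190.00):
Base rate for 30.04 is 5.5%.
Duty = $32,190.00 × 5.5% = $1,770.45.
Total = $38,723.72 + $8,018.75 + $1,770.45 = $48,512.92.

$48,512.92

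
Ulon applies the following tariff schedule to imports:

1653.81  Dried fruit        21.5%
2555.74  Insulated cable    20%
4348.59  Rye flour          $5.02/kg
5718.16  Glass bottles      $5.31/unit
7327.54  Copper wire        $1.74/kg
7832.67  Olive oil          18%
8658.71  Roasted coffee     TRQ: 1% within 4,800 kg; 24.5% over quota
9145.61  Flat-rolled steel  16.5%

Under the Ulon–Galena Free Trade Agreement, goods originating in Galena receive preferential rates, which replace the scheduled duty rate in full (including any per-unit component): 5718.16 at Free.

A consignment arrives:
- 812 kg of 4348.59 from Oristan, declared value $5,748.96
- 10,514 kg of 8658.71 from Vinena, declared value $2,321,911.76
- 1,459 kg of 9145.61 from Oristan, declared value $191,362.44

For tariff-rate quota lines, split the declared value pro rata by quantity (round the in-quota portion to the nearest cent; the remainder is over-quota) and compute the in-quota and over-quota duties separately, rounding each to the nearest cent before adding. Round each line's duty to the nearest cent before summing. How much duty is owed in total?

$355,411.90

Line 1 (4348.59, Oristan, 812 kg, $5,748.96):
Base rate for 4348.59 is $5.02/kg.
Duty = 812 × $5.02 = $4,076.24.
Line 2 (8658.71, Vinena, 10,514 kg, $2,321,911.76):
Code 8658.71 is under a tariff-rate quota (threshold 4,800 kg). In-quota: 4,800 kg at 1%; over-quota: 5,714 kg at 24.5%.
Pro-rata value split: in-quota = $2,321,911.76 × 4,800/10,514 = $1,060,032.00; over-quota = $2,321,911.76 − $1,060,032.00 = $1,261,879.76.
In-quota duty = $1,060,032.00 × 1% = $10,600.32. Over-quota duty = $1,261,879.76 × 24.5% = $309,160.54.
Line duty = $10,600.32 + $309,160.54 = $319,760.86.
Line 3 (9145.61, Oristan, 1,459 kg, $191,362.44):
Base rate for 9145.61 is 16.5%.
Duty = $191,362.44 × 16.5% = $31,574.80.
Total = $4,076.24 + $319,760.86 + $31,574.80 = $355,411.90.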